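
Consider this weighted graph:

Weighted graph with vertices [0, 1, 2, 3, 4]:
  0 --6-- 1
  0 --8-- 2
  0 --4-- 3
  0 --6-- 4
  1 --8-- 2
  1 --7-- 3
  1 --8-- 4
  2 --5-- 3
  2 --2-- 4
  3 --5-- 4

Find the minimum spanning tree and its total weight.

Applying Kruskal's algorithm (sort edges by weight, add if no cycle):
  Add (2,4) w=2
  Add (0,3) w=4
  Add (2,3) w=5
  Skip (3,4) w=5 (creates cycle)
  Skip (0,4) w=6 (creates cycle)
  Add (0,1) w=6
  Skip (1,3) w=7 (creates cycle)
  Skip (0,2) w=8 (creates cycle)
  Skip (1,4) w=8 (creates cycle)
  Skip (1,2) w=8 (creates cycle)
MST weight = 17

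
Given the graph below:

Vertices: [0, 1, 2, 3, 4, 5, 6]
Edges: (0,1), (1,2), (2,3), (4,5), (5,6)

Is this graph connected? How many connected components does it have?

Checking connectivity: the graph has 2 connected component(s).
Components: [[0, 1, 2, 3], [4, 5, 6]]. The graph is NOT connected.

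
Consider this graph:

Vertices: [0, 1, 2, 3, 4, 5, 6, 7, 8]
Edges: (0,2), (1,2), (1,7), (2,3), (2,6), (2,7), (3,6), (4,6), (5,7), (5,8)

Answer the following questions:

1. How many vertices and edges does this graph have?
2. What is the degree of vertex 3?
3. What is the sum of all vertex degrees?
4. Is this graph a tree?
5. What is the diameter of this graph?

Count: 9 vertices, 10 edges.
Vertex 3 has neighbors [2, 6], degree = 2.
Handshaking lemma: 2 * 10 = 20.
A tree on 9 vertices has 8 edges. This graph has 10 edges (2 extra). Not a tree.
Diameter (longest shortest path) = 5.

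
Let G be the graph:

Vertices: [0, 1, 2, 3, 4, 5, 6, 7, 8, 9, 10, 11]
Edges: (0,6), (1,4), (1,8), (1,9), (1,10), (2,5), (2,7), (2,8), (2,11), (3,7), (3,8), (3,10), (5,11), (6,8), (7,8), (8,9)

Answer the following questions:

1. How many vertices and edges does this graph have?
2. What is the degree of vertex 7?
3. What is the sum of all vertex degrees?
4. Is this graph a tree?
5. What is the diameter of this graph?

Count: 12 vertices, 16 edges.
Vertex 7 has neighbors [2, 3, 8], degree = 3.
Handshaking lemma: 2 * 16 = 32.
A tree on 12 vertices has 11 edges. This graph has 16 edges (5 extra). Not a tree.
Diameter (longest shortest path) = 4.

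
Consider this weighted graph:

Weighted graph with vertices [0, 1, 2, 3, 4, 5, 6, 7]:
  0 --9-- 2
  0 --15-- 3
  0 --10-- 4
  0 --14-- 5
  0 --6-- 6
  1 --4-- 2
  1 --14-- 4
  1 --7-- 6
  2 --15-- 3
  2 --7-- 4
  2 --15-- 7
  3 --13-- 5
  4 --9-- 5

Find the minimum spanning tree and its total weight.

Applying Kruskal's algorithm (sort edges by weight, add if no cycle):
  Add (1,2) w=4
  Add (0,6) w=6
  Add (1,6) w=7
  Add (2,4) w=7
  Skip (0,2) w=9 (creates cycle)
  Add (4,5) w=9
  Skip (0,4) w=10 (creates cycle)
  Add (3,5) w=13
  Skip (0,5) w=14 (creates cycle)
  Skip (1,4) w=14 (creates cycle)
  Skip (0,3) w=15 (creates cycle)
  Skip (2,3) w=15 (creates cycle)
  Add (2,7) w=15
MST weight = 61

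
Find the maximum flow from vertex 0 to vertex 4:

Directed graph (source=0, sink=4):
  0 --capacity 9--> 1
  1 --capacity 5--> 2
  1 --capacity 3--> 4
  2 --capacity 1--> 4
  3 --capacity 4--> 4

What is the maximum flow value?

Computing max flow:
  Flow on (0->1): 4/9
  Flow on (1->2): 1/5
  Flow on (1->4): 3/3
  Flow on (2->4): 1/1
Maximum flow = 4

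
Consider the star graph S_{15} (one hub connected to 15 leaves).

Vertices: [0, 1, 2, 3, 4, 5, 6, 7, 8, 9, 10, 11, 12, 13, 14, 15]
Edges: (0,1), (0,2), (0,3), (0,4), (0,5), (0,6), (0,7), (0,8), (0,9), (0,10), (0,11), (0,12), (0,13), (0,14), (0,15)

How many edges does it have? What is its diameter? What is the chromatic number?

Star graph S_{15}: the hub connects to all 15 leaves.
Edges = 15.
Diameter = 2 (any leaf to hub is 1, leaf to leaf through hub is 2).
Star graphs are bipartite (hub vs leaves), so chromatic number = 2.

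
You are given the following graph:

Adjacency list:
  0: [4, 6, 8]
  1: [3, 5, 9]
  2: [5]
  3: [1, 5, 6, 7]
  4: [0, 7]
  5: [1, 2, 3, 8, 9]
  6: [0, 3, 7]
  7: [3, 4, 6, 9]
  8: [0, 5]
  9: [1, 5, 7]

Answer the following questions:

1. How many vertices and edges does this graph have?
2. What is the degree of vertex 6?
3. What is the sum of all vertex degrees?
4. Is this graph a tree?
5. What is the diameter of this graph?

Count: 10 vertices, 15 edges.
Vertex 6 has neighbors [0, 3, 7], degree = 3.
Handshaking lemma: 2 * 15 = 30.
A tree on 10 vertices has 9 edges. This graph has 15 edges (6 extra). Not a tree.
Diameter (longest shortest path) = 4.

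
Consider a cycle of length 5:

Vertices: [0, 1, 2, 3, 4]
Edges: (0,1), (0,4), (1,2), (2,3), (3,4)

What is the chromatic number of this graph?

This is an odd cycle (C_5). Odd cycles are not bipartite (any 2-coloring forces two adjacent vertices to match), and 3 colors suffice.
Chromatic number = 3.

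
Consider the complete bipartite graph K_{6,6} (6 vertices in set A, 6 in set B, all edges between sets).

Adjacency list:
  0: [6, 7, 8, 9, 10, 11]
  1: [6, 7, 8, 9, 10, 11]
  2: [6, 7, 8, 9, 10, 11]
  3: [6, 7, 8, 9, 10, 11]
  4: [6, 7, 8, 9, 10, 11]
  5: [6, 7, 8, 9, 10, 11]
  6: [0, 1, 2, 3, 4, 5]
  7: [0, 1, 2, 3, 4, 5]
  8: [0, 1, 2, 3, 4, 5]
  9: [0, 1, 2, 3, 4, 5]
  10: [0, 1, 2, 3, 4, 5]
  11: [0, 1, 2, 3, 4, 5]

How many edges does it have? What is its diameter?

K_{6,6} has 6 * 6 = 36 edges.
Any vertex reaches any opposite-side vertex in 1 step; same-side vertices reach in 2 steps via any opposite-side vertex.
Diameter = 2.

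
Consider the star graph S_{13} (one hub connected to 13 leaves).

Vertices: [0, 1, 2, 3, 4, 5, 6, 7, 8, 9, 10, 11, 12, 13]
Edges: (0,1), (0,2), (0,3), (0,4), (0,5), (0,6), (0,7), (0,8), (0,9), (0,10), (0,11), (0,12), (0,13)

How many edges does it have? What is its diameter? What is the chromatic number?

Star graph S_{13}: the hub connects to all 13 leaves.
Edges = 13.
Diameter = 2 (any leaf to hub is 1, leaf to leaf through hub is 2).
Star graphs are bipartite (hub vs leaves), so chromatic number = 2.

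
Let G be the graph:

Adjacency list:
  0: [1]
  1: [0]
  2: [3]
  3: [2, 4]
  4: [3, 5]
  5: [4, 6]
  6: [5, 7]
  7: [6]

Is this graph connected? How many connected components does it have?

Checking connectivity: the graph has 2 connected component(s).
Components: [[0, 1], [2, 3, 4, 5, 6, 7]]. The graph is NOT connected.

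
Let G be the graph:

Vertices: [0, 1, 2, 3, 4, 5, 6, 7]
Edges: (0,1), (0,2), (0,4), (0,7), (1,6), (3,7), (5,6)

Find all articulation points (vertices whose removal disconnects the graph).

An articulation point is a vertex whose removal disconnects the graph.
Articulation points: [0, 1, 6, 7]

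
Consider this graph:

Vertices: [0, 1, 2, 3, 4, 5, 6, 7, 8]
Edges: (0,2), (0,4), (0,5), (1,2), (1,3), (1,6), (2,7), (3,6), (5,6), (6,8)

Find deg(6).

Vertex 6 has neighbors [1, 3, 5, 8], so deg(6) = 4.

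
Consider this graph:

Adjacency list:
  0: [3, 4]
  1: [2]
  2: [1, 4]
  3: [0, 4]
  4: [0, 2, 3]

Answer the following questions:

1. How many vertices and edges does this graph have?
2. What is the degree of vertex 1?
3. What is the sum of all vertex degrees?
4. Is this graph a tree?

Count: 5 vertices, 5 edges.
Vertex 1 has neighbors [2], degree = 1.
Handshaking lemma: 2 * 5 = 10.
A tree on 5 vertices has 4 edges. This graph has 5 edges (1 extra). Not a tree.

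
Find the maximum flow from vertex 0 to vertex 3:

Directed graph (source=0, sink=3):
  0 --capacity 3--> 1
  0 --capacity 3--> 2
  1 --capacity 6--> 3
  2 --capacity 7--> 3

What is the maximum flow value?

Computing max flow:
  Flow on (0->1): 3/3
  Flow on (0->2): 3/3
  Flow on (1->3): 3/6
  Flow on (2->3): 3/7
Maximum flow = 6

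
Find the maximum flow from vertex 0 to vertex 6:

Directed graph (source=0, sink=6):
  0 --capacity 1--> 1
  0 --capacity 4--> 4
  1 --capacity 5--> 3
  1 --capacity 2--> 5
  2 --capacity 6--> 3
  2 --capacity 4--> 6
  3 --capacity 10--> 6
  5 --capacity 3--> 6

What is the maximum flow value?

Computing max flow:
  Flow on (0->1): 1/1
  Flow on (1->3): 1/5
  Flow on (3->6): 1/10
Maximum flow = 1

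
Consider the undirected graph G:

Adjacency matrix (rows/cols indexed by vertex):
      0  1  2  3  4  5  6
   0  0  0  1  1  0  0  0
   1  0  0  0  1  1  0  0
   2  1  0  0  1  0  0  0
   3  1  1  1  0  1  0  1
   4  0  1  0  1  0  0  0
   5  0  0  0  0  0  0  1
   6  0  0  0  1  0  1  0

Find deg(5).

Vertex 5 has neighbors [6], so deg(5) = 1.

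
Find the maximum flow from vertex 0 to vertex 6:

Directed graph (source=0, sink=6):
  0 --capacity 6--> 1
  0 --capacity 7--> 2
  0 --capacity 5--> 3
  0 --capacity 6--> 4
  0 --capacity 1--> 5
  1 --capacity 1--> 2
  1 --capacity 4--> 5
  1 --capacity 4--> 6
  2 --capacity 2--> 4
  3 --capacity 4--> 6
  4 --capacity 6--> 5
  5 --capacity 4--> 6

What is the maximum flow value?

Computing max flow:
  Flow on (0->1): 4/6
  Flow on (0->2): 2/7
  Flow on (0->3): 4/5
  Flow on (0->4): 2/6
  Flow on (1->6): 4/4
  Flow on (2->4): 2/2
  Flow on (3->6): 4/4
  Flow on (4->5): 4/6
  Flow on (5->6): 4/4
Maximum flow = 12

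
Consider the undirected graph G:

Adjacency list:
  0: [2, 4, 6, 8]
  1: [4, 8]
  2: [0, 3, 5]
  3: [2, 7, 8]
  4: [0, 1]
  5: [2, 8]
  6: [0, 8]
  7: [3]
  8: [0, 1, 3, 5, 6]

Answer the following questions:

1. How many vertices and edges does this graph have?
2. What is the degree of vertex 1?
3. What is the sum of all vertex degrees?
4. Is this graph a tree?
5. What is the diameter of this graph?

Count: 9 vertices, 12 edges.
Vertex 1 has neighbors [4, 8], degree = 2.
Handshaking lemma: 2 * 12 = 24.
A tree on 9 vertices has 8 edges. This graph has 12 edges (4 extra). Not a tree.
Diameter (longest shortest path) = 4.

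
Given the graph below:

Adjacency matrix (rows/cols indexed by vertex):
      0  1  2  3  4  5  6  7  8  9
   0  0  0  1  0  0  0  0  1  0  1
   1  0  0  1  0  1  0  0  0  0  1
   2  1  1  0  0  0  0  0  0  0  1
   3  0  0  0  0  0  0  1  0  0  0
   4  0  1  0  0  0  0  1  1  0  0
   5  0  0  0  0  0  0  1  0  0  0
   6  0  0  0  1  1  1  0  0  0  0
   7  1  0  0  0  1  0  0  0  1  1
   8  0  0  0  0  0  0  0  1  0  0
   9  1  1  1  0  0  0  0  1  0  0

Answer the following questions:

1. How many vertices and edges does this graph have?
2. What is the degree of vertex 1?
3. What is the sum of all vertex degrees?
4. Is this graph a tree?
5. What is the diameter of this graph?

Count: 10 vertices, 13 edges.
Vertex 1 has neighbors [2, 4, 9], degree = 3.
Handshaking lemma: 2 * 13 = 26.
A tree on 10 vertices has 9 edges. This graph has 13 edges (4 extra). Not a tree.
Diameter (longest shortest path) = 4.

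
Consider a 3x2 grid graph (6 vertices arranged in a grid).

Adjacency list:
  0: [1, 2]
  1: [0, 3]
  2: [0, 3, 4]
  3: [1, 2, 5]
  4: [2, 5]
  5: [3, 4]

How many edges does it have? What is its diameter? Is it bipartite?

A 3x2 grid has 4 vertical edges and 3 horizontal edges.
Total edges = 4 + 3 = 7.
Diameter = (3-1) + (2-1) = 3 (corner to opposite corner).
Grid graphs are bipartite (checkerboard coloring).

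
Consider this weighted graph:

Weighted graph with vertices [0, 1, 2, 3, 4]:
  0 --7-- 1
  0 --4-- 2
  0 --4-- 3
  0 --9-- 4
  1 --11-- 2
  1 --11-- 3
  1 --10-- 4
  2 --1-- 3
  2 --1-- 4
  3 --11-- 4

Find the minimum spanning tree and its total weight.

Applying Kruskal's algorithm (sort edges by weight, add if no cycle):
  Add (2,4) w=1
  Add (2,3) w=1
  Add (0,2) w=4
  Skip (0,3) w=4 (creates cycle)
  Add (0,1) w=7
  Skip (0,4) w=9 (creates cycle)
  Skip (1,4) w=10 (creates cycle)
  Skip (1,2) w=11 (creates cycle)
  Skip (1,3) w=11 (creates cycle)
  Skip (3,4) w=11 (creates cycle)
MST weight = 13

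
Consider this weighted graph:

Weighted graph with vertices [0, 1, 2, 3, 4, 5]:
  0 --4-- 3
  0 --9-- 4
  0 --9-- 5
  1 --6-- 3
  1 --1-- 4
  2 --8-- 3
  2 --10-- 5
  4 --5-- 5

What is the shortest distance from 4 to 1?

Using Dijkstra's algorithm from vertex 4:
Shortest path: 4 -> 1
Total weight: 1 = 1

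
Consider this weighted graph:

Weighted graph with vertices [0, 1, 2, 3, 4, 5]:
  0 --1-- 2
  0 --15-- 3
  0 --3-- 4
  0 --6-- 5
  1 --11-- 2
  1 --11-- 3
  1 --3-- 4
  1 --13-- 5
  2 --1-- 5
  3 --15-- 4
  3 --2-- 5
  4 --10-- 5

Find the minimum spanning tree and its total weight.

Applying Kruskal's algorithm (sort edges by weight, add if no cycle):
  Add (0,2) w=1
  Add (2,5) w=1
  Add (3,5) w=2
  Add (0,4) w=3
  Add (1,4) w=3
  Skip (0,5) w=6 (creates cycle)
  Skip (4,5) w=10 (creates cycle)
  Skip (1,2) w=11 (creates cycle)
  Skip (1,3) w=11 (creates cycle)
  Skip (1,5) w=13 (creates cycle)
  Skip (0,3) w=15 (creates cycle)
  Skip (3,4) w=15 (creates cycle)
MST weight = 10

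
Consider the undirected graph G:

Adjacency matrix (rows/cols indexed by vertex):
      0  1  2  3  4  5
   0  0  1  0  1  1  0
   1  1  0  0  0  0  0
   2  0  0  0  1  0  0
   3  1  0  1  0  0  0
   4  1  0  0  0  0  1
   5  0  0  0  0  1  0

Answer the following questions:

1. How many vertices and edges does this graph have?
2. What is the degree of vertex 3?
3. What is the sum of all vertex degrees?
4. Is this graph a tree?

Count: 6 vertices, 5 edges.
Vertex 3 has neighbors [0, 2], degree = 2.
Handshaking lemma: 2 * 5 = 10.
A graph is a tree iff it is connected and has exactly n-1 edges. This graph is connected (all 6 vertices in one component) and has 6-1 = 5 edges. It is a tree.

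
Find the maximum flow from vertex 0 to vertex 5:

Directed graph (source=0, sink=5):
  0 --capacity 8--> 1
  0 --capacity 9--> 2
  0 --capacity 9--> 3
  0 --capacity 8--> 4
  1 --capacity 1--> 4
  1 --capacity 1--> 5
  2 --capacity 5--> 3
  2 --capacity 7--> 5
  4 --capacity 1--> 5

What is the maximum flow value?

Computing max flow:
  Flow on (0->1): 2/8
  Flow on (0->2): 7/9
  Flow on (1->4): 1/1
  Flow on (1->5): 1/1
  Flow on (2->5): 7/7
  Flow on (4->5): 1/1
Maximum flow = 9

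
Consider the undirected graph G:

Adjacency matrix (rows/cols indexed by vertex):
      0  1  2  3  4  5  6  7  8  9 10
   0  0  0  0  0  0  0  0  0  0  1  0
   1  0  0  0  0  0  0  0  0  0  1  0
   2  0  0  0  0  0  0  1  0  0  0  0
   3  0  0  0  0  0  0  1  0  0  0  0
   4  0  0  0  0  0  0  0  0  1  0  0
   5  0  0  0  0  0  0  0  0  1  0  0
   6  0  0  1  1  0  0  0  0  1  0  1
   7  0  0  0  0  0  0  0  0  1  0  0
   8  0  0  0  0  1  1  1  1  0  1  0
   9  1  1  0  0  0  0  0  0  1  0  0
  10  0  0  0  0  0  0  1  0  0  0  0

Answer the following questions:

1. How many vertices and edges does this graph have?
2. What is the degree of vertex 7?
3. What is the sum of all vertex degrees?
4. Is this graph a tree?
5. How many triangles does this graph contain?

Count: 11 vertices, 10 edges.
Vertex 7 has neighbors [8], degree = 1.
Handshaking lemma: 2 * 10 = 20.
A graph is a tree iff it is connected and has exactly n-1 edges. This graph is connected (all 11 vertices in one component) and has 11-1 = 10 edges. It is a tree.
Number of triangles = 0.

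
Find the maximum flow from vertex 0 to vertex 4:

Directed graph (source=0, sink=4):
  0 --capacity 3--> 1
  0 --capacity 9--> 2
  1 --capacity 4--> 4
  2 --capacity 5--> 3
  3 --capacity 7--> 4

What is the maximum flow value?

Computing max flow:
  Flow on (0->1): 3/3
  Flow on (0->2): 5/9
  Flow on (1->4): 3/4
  Flow on (2->3): 5/5
  Flow on (3->4): 5/7
Maximum flow = 8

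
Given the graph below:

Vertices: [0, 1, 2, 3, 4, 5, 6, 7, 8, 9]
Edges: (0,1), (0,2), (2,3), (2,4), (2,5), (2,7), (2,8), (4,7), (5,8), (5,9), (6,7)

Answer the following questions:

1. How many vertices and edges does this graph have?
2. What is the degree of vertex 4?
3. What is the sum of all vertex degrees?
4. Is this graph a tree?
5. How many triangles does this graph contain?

Count: 10 vertices, 11 edges.
Vertex 4 has neighbors [2, 7], degree = 2.
Handshaking lemma: 2 * 11 = 22.
A tree on 10 vertices has 9 edges. This graph has 11 edges (2 extra). Not a tree.
Number of triangles = 2.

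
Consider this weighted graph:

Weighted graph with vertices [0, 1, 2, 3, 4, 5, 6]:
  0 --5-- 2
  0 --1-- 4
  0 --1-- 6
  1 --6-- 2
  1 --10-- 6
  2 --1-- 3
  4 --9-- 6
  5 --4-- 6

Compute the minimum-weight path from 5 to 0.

Using Dijkstra's algorithm from vertex 5:
Shortest path: 5 -> 6 -> 0
Total weight: 4 + 1 = 5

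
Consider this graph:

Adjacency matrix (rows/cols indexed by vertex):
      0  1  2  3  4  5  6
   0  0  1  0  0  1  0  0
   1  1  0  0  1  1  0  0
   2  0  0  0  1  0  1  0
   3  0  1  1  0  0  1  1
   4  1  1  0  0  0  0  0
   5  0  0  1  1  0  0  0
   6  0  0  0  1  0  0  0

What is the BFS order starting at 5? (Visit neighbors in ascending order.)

BFS from vertex 5 (neighbors processed in ascending order):
Visit order: 5, 2, 3, 1, 6, 0, 4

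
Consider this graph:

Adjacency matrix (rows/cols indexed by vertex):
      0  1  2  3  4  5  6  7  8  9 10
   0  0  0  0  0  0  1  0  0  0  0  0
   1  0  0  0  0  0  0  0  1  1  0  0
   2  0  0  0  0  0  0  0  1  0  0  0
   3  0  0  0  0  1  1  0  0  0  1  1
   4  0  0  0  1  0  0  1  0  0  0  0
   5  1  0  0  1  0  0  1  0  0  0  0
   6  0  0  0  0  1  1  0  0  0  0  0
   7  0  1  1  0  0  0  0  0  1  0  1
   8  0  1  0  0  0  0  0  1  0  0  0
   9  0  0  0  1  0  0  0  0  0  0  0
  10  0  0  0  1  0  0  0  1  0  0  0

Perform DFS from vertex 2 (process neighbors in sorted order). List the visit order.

DFS from vertex 2 (neighbors processed in ascending order):
Visit order: 2, 7, 1, 8, 10, 3, 4, 6, 5, 0, 9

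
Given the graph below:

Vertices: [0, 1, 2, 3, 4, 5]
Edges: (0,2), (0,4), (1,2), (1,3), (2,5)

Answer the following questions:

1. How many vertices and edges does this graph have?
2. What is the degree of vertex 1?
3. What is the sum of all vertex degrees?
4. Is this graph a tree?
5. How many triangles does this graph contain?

Count: 6 vertices, 5 edges.
Vertex 1 has neighbors [2, 3], degree = 2.
Handshaking lemma: 2 * 5 = 10.
A graph is a tree iff it is connected and has exactly n-1 edges. This graph is connected (all 6 vertices in one component) and has 6-1 = 5 edges. It is a tree.
Number of triangles = 0.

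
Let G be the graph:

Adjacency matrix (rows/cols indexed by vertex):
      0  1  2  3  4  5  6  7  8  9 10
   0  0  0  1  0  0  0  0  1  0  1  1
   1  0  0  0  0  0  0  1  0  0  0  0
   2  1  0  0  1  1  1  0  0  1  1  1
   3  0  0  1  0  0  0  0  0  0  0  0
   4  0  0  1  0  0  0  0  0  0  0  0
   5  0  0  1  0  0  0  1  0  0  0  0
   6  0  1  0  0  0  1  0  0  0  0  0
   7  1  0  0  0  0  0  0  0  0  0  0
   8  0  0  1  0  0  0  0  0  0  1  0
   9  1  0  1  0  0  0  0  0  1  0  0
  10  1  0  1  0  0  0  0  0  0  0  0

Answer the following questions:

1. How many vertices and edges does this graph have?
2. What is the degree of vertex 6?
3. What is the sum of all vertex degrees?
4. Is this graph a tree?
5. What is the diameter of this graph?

Count: 11 vertices, 13 edges.
Vertex 6 has neighbors [1, 5], degree = 2.
Handshaking lemma: 2 * 13 = 26.
A tree on 11 vertices has 10 edges. This graph has 13 edges (3 extra). Not a tree.
Diameter (longest shortest path) = 5.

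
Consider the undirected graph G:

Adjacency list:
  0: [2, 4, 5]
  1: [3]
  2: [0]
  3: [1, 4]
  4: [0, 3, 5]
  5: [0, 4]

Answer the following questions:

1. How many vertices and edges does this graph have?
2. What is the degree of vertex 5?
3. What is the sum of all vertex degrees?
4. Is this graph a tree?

Count: 6 vertices, 6 edges.
Vertex 5 has neighbors [0, 4], degree = 2.
Handshaking lemma: 2 * 6 = 12.
A tree on 6 vertices has 5 edges. This graph has 6 edges (1 extra). Not a tree.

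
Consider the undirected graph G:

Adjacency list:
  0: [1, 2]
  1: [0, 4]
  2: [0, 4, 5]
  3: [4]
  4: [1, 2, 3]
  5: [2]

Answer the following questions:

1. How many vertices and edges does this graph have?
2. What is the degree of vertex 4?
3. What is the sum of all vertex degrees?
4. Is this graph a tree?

Count: 6 vertices, 6 edges.
Vertex 4 has neighbors [1, 2, 3], degree = 3.
Handshaking lemma: 2 * 6 = 12.
A tree on 6 vertices has 5 edges. This graph has 6 edges (1 extra). Not a tree.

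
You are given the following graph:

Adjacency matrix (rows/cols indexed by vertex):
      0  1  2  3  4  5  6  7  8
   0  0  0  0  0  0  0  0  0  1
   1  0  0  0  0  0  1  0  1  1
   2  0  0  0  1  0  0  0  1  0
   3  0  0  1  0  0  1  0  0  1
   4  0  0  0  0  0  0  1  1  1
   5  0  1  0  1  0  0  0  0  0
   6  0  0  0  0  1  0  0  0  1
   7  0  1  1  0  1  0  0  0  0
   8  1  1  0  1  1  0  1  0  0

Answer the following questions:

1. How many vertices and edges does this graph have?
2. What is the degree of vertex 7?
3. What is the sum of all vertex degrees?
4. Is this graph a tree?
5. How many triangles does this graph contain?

Count: 9 vertices, 12 edges.
Vertex 7 has neighbors [1, 2, 4], degree = 3.
Handshaking lemma: 2 * 12 = 24.
A tree on 9 vertices has 8 edges. This graph has 12 edges (4 extra). Not a tree.
Number of triangles = 1.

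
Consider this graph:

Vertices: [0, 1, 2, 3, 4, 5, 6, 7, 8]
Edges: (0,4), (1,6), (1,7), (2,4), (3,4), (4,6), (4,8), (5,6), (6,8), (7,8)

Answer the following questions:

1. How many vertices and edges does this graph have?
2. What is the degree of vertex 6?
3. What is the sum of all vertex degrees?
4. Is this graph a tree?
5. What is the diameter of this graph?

Count: 9 vertices, 10 edges.
Vertex 6 has neighbors [1, 4, 5, 8], degree = 4.
Handshaking lemma: 2 * 10 = 20.
A tree on 9 vertices has 8 edges. This graph has 10 edges (2 extra). Not a tree.
Diameter (longest shortest path) = 3.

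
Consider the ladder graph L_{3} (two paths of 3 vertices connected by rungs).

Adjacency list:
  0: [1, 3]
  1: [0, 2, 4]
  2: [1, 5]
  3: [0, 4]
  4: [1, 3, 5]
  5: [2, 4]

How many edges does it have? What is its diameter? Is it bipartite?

Ladder graph L_{3}: 3 rungs + 2 * (3-1) path edges = 3 + 4 = 7 edges.
Diameter = 3.
Ladder graphs are bipartite (alternating coloring along each path).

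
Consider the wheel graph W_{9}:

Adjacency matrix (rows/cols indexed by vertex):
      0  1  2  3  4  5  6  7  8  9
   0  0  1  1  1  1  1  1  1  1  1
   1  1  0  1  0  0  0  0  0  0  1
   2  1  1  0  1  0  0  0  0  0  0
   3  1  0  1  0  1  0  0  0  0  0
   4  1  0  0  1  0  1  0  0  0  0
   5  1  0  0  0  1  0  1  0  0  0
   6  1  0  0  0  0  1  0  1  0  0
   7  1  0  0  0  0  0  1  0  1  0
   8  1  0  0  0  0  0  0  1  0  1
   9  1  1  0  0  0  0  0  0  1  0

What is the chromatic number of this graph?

W_{9} = C_{9} plus a hub adjacent to every cycle vertex.
The outer cycle needs 3 colors (odd cycle); the hub is adjacent to all of them so needs a fresh color.
Chromatic number = 3 + 1 = 4.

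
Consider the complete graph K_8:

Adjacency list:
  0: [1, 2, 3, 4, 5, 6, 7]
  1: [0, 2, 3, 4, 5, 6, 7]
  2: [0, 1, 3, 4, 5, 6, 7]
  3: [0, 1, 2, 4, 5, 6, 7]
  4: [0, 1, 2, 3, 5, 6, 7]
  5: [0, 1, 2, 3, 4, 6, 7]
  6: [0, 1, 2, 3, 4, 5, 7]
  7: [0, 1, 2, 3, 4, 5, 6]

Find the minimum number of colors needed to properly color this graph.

In K_8, every vertex is adjacent to every other vertex.
Each vertex needs a unique color.
Chromatic number = 8.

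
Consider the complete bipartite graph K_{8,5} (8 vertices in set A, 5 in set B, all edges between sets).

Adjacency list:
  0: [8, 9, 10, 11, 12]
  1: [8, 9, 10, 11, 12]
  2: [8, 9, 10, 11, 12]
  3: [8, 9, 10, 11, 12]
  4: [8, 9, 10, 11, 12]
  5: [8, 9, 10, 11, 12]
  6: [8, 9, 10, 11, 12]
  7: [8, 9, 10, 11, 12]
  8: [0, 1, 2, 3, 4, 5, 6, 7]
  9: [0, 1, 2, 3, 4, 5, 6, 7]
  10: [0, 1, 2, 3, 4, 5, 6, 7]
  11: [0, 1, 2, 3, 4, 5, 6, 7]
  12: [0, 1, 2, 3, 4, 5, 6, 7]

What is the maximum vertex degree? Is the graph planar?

Set-A vertices have degree 5; set-B vertices have degree 8. Maximum degree = max(8,5) = 8.
K_{8,5} contains K_{3,3} as a subgraph (since both sides have >= 3 vertices); by Kuratowski's theorem it is not planar.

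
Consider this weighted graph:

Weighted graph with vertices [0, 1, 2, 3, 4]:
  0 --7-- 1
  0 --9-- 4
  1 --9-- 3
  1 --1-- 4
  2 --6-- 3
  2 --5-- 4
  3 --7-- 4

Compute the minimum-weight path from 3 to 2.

Using Dijkstra's algorithm from vertex 3:
Shortest path: 3 -> 2
Total weight: 6 = 6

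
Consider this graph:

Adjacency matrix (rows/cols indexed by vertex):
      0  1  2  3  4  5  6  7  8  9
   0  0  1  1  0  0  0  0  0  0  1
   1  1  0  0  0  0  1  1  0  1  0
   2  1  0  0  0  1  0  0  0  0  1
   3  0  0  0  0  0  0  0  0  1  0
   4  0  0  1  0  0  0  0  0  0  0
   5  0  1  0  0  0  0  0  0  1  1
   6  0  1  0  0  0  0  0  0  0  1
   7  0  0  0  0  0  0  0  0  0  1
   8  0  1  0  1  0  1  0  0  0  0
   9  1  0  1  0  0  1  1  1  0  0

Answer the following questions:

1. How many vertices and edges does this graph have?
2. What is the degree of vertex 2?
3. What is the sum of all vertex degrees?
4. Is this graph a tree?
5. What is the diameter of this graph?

Count: 10 vertices, 13 edges.
Vertex 2 has neighbors [0, 4, 9], degree = 3.
Handshaking lemma: 2 * 13 = 26.
A tree on 10 vertices has 9 edges. This graph has 13 edges (4 extra). Not a tree.
Diameter (longest shortest path) = 5.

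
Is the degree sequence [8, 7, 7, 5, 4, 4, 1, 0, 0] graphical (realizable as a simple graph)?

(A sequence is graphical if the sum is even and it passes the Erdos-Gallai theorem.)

Sum of degrees = 36. Sum is even but fails Erdos-Gallai. The sequence is NOT graphical.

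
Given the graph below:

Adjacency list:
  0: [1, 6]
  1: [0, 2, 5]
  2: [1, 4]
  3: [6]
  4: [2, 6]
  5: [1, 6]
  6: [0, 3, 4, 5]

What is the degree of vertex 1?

Vertex 1 has neighbors [0, 2, 5], so deg(1) = 3.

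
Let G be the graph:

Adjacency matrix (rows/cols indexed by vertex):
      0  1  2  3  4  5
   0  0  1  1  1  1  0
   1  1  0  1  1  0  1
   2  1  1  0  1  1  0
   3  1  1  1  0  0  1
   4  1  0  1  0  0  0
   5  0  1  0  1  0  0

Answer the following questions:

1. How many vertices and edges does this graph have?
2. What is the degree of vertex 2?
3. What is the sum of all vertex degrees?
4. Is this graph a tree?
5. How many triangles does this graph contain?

Count: 6 vertices, 10 edges.
Vertex 2 has neighbors [0, 1, 3, 4], degree = 4.
Handshaking lemma: 2 * 10 = 20.
A tree on 6 vertices has 5 edges. This graph has 10 edges (5 extra). Not a tree.
Number of triangles = 6.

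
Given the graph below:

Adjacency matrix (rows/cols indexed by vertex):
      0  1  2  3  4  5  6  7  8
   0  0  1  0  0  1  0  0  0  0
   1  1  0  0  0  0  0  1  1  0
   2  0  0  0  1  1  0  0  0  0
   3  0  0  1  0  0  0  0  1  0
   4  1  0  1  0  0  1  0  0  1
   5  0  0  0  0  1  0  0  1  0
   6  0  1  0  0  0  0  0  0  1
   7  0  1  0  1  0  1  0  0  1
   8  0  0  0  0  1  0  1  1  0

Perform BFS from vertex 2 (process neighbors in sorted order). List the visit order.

BFS from vertex 2 (neighbors processed in ascending order):
Visit order: 2, 3, 4, 7, 0, 5, 8, 1, 6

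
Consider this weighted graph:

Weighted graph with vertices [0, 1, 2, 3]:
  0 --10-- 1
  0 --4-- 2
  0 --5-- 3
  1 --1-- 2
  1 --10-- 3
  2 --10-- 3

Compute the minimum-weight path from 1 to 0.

Using Dijkstra's algorithm from vertex 1:
Shortest path: 1 -> 2 -> 0
Total weight: 1 + 4 = 5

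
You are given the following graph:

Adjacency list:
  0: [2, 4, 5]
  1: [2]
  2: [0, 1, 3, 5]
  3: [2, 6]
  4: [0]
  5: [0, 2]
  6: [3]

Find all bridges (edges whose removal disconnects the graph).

A bridge is an edge whose removal increases the number of connected components.
Bridges found: (0,4), (1,2), (2,3), (3,6)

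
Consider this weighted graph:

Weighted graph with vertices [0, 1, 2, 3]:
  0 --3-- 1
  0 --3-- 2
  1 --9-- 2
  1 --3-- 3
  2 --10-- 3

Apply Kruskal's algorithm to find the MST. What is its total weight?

Applying Kruskal's algorithm (sort edges by weight, add if no cycle):
  Add (0,2) w=3
  Add (0,1) w=3
  Add (1,3) w=3
  Skip (1,2) w=9 (creates cycle)
  Skip (2,3) w=10 (creates cycle)
MST weight = 9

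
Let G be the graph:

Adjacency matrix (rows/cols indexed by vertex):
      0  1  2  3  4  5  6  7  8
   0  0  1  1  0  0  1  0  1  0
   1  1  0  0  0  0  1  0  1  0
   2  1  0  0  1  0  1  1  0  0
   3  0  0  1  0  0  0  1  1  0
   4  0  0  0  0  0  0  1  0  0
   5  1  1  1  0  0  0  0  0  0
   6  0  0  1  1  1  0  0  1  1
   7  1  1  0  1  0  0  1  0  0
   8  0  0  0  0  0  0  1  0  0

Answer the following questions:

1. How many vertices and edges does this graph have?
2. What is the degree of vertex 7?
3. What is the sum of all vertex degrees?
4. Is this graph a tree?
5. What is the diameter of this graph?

Count: 9 vertices, 14 edges.
Vertex 7 has neighbors [0, 1, 3, 6], degree = 4.
Handshaking lemma: 2 * 14 = 28.
A tree on 9 vertices has 8 edges. This graph has 14 edges (6 extra). Not a tree.
Diameter (longest shortest path) = 3.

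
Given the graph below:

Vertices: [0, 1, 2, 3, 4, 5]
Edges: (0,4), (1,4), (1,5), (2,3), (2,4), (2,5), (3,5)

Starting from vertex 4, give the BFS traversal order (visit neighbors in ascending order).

BFS from vertex 4 (neighbors processed in ascending order):
Visit order: 4, 0, 1, 2, 5, 3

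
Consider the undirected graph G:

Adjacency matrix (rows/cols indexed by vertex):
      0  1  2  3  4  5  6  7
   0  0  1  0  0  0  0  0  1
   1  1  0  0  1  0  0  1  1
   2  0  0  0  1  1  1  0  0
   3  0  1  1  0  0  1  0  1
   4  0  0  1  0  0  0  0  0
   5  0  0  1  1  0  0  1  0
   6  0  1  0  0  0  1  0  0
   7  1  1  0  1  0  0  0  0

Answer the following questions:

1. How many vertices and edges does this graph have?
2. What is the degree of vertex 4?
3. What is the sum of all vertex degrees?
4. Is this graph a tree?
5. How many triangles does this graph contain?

Count: 8 vertices, 11 edges.
Vertex 4 has neighbors [2], degree = 1.
Handshaking lemma: 2 * 11 = 22.
A tree on 8 vertices has 7 edges. This graph has 11 edges (4 extra). Not a tree.
Number of triangles = 3.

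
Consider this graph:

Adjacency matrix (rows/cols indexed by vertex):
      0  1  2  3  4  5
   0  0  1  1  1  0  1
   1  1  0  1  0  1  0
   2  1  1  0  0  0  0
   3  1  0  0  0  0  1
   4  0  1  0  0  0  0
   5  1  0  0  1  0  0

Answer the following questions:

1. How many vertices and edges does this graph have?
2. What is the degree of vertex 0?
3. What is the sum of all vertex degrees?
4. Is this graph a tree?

Count: 6 vertices, 7 edges.
Vertex 0 has neighbors [1, 2, 3, 5], degree = 4.
Handshaking lemma: 2 * 7 = 14.
A tree on 6 vertices has 5 edges. This graph has 7 edges (2 extra). Not a tree.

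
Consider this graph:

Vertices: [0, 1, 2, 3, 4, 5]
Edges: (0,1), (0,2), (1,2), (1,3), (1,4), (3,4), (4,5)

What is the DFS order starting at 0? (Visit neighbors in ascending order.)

DFS from vertex 0 (neighbors processed in ascending order):
Visit order: 0, 1, 2, 3, 4, 5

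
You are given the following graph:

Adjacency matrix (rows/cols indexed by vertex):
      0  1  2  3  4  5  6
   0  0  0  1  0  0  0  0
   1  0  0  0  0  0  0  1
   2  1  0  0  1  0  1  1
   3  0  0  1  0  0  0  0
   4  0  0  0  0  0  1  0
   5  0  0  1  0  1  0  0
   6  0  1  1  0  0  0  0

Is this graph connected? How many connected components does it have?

Checking connectivity: the graph has 1 connected component(s).
All vertices are reachable from each other. The graph IS connected.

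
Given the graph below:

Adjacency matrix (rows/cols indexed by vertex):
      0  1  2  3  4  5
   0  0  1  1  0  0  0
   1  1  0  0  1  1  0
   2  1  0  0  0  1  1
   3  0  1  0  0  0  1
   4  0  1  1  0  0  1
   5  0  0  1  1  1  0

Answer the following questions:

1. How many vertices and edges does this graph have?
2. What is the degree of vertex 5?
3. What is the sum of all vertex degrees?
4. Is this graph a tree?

Count: 6 vertices, 8 edges.
Vertex 5 has neighbors [2, 3, 4], degree = 3.
Handshaking lemma: 2 * 8 = 16.
A tree on 6 vertices has 5 edges. This graph has 8 edges (3 extra). Not a tree.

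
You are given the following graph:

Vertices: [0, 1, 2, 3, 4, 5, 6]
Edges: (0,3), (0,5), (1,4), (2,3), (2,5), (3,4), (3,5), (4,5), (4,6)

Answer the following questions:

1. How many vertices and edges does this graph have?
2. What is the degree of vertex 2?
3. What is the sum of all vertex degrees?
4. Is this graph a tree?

Count: 7 vertices, 9 edges.
Vertex 2 has neighbors [3, 5], degree = 2.
Handshaking lemma: 2 * 9 = 18.
A tree on 7 vertices has 6 edges. This graph has 9 edges (3 extra). Not a tree.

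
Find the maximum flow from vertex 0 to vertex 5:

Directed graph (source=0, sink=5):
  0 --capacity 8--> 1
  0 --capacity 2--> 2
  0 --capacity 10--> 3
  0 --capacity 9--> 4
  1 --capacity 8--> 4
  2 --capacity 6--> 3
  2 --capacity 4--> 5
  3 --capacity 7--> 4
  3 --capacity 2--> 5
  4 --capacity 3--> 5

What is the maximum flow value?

Computing max flow:
  Flow on (0->2): 2/2
  Flow on (0->3): 5/10
  Flow on (2->5): 2/4
  Flow on (3->4): 3/7
  Flow on (3->5): 2/2
  Flow on (4->5): 3/3
Maximum flow = 7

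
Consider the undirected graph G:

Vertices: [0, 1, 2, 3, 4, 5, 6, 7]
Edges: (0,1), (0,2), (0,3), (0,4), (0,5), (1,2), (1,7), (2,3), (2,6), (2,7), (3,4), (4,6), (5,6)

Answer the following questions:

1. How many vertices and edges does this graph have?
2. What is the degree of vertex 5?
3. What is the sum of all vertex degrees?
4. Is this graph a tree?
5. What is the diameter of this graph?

Count: 8 vertices, 13 edges.
Vertex 5 has neighbors [0, 6], degree = 2.
Handshaking lemma: 2 * 13 = 26.
A tree on 8 vertices has 7 edges. This graph has 13 edges (6 extra). Not a tree.
Diameter (longest shortest path) = 3.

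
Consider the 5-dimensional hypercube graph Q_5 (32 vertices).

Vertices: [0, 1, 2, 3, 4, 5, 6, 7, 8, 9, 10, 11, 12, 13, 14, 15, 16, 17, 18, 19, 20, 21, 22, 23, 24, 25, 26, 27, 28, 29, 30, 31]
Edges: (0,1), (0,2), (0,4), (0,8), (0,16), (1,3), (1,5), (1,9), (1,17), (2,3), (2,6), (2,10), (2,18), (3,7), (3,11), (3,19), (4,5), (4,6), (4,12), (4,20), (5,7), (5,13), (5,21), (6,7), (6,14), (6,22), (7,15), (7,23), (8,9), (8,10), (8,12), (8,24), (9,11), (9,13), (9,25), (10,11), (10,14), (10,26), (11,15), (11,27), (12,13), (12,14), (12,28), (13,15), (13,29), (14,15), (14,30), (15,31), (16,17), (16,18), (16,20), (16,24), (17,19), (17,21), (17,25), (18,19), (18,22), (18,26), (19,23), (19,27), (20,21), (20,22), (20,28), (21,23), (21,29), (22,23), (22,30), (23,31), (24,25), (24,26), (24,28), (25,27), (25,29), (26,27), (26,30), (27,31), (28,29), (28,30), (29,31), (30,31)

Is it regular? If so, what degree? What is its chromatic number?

In Q_5, every vertex has exactly 5 neighbors (flip one of 5 bits), so it is 5-regular.
Q_5 is bipartite (partition by bit-parity), so chromatic number = 2.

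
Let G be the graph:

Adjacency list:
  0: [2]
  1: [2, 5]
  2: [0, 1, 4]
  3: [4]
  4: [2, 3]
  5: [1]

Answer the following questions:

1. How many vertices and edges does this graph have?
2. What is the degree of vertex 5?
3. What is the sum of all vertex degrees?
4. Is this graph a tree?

Count: 6 vertices, 5 edges.
Vertex 5 has neighbors [1], degree = 1.
Handshaking lemma: 2 * 5 = 10.
A graph is a tree iff it is connected and has exactly n-1 edges. This graph is connected (all 6 vertices in one component) and has 6-1 = 5 edges. It is a tree.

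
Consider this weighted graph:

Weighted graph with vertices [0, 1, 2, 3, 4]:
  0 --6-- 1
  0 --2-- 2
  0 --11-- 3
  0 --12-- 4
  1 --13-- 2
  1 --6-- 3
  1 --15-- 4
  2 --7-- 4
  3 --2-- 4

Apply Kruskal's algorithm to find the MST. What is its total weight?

Applying Kruskal's algorithm (sort edges by weight, add if no cycle):
  Add (0,2) w=2
  Add (3,4) w=2
  Add (0,1) w=6
  Add (1,3) w=6
  Skip (2,4) w=7 (creates cycle)
  Skip (0,3) w=11 (creates cycle)
  Skip (0,4) w=12 (creates cycle)
  Skip (1,2) w=13 (creates cycle)
  Skip (1,4) w=15 (creates cycle)
MST weight = 16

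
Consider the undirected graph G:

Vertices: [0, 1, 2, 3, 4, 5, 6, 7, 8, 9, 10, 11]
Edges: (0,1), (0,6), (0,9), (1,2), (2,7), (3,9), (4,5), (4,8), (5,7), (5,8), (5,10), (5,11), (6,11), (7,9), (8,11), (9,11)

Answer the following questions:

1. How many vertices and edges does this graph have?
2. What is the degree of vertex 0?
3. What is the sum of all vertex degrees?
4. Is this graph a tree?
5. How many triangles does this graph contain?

Count: 12 vertices, 16 edges.
Vertex 0 has neighbors [1, 6, 9], degree = 3.
Handshaking lemma: 2 * 16 = 32.
A tree on 12 vertices has 11 edges. This graph has 16 edges (5 extra). Not a tree.
Number of triangles = 2.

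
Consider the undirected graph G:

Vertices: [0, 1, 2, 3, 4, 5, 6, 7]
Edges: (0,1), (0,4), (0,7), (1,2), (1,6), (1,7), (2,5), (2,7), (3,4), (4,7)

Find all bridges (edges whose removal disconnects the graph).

A bridge is an edge whose removal increases the number of connected components.
Bridges found: (1,6), (2,5), (3,4)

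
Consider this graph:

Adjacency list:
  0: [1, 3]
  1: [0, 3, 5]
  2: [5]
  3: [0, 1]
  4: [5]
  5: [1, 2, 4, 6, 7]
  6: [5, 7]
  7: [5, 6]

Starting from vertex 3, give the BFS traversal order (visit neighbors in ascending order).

BFS from vertex 3 (neighbors processed in ascending order):
Visit order: 3, 0, 1, 5, 2, 4, 6, 7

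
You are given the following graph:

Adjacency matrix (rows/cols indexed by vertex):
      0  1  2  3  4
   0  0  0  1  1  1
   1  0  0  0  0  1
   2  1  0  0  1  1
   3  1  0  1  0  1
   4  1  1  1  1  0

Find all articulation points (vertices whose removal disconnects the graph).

An articulation point is a vertex whose removal disconnects the graph.
Articulation points: [4]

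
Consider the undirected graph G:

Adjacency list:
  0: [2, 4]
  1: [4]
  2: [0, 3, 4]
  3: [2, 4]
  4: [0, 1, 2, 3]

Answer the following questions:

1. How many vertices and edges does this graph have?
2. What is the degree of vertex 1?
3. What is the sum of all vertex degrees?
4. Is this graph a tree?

Count: 5 vertices, 6 edges.
Vertex 1 has neighbors [4], degree = 1.
Handshaking lemma: 2 * 6 = 12.
A tree on 5 vertices has 4 edges. This graph has 6 edges (2 extra). Not a tree.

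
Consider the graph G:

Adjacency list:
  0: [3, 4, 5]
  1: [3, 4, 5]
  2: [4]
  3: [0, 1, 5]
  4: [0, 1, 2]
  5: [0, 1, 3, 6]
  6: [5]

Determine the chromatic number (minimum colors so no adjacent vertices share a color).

The graph has a maximum clique of size 3 (lower bound on chromatic number).
A valid 3-coloring: {0: 1, 1: 1, 2: 1, 3: 2, 4: 0, 5: 0, 6: 1}.
Chromatic number = 3.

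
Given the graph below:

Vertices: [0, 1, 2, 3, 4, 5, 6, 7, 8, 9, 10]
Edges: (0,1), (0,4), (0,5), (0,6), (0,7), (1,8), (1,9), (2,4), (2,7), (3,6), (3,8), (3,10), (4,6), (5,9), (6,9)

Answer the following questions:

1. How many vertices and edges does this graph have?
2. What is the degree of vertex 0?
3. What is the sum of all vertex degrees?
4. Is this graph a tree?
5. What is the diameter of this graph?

Count: 11 vertices, 15 edges.
Vertex 0 has neighbors [1, 4, 5, 6, 7], degree = 5.
Handshaking lemma: 2 * 15 = 30.
A tree on 11 vertices has 10 edges. This graph has 15 edges (5 extra). Not a tree.
Diameter (longest shortest path) = 4.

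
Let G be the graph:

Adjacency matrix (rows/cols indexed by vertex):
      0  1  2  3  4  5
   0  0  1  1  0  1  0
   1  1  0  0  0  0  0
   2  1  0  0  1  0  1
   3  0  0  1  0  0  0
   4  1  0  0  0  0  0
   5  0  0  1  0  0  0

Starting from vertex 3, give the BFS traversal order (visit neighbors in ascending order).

BFS from vertex 3 (neighbors processed in ascending order):
Visit order: 3, 2, 0, 5, 1, 4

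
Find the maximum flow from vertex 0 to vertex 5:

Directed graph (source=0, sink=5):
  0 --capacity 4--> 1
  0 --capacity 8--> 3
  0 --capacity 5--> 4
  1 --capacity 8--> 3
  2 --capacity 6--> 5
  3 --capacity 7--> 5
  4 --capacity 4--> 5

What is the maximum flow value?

Computing max flow:
  Flow on (0->3): 7/8
  Flow on (0->4): 4/5
  Flow on (3->5): 7/7
  Flow on (4->5): 4/4
Maximum flow = 11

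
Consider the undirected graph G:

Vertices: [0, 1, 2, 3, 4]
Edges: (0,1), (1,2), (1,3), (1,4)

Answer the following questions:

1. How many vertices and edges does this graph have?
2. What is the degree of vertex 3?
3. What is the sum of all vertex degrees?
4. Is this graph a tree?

Count: 5 vertices, 4 edges.
Vertex 3 has neighbors [1], degree = 1.
Handshaking lemma: 2 * 4 = 8.
A graph is a tree iff it is connected and has exactly n-1 edges. This graph is connected (all 5 vertices in one component) and has 5-1 = 4 edges. It is a tree.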